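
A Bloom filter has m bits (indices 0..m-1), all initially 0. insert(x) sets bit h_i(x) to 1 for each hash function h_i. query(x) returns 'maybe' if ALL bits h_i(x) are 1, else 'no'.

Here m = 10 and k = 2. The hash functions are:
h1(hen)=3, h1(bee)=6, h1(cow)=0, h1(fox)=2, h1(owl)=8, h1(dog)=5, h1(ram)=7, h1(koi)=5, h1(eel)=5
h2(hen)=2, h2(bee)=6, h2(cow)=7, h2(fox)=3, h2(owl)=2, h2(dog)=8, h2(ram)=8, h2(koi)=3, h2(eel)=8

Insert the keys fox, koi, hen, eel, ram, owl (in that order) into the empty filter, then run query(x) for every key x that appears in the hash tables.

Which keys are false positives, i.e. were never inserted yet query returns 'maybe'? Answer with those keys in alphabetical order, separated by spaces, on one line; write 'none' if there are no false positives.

Answer: dog

Derivation:
Start: bits=0000000000
After insert 'fox': sets bits 2 3 -> bits=0011000000
After insert 'koi': sets bits 3 5 -> bits=0011010000
After insert 'hen': sets bits 2 3 -> bits=0011010000
After insert 'eel': sets bits 5 8 -> bits=0011010010
After insert 'ram': sets bits 7 8 -> bits=0011010110
After insert 'owl': sets bits 2 8 -> bits=0011010110
Not inserted: bee cow dog — query each against bits=0011010110:
query bee: checks bit6=0 (has a 0) -> no => not a false positive
query cow: checks bit0=0, bit7=1 (has a 0) -> no => not a false positive
query dog: checks bit5=1, bit8=1 (all 1) -> maybe => FALSE POSITIVE
False positives (alphabetical): dog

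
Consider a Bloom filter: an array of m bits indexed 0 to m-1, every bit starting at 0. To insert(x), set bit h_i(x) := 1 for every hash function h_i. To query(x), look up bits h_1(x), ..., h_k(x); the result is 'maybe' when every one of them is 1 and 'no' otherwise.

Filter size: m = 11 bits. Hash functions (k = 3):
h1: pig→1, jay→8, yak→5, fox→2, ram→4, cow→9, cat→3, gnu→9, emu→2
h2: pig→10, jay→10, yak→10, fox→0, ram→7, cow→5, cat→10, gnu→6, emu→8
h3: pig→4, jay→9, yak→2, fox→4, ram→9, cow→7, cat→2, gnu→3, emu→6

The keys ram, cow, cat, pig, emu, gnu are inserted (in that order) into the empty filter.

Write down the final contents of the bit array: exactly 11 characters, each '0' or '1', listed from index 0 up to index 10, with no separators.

Start: bits=00000000000
After insert 'ram': sets bits 4 7 9 -> bits=00001001010
After insert 'cow': sets bits 5 7 9 -> bits=00001101010
After insert 'cat': sets bits 2 3 10 -> bits=00111101011
After insert 'pig': sets bits 1 4 10 -> bits=01111101011
After insert 'emu': sets bits 2 6 8 -> bits=01111111111
After insert 'gnu': sets bits 3 6 9 -> bits=01111111111

Answer: 01111111111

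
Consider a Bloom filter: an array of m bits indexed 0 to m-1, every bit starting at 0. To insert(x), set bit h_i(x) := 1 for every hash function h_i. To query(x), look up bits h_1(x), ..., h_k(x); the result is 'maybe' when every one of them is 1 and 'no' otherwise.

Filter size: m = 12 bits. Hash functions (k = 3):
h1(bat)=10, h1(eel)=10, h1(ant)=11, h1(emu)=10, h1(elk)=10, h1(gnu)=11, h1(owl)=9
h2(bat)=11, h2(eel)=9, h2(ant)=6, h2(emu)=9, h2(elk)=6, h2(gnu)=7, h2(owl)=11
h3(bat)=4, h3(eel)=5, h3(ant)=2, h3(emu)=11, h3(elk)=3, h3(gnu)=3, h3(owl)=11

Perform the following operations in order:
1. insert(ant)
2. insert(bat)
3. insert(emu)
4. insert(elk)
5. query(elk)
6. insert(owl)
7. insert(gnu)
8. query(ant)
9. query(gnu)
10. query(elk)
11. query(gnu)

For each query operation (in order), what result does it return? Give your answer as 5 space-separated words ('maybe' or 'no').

Start: bits=000000000000
Op 1: insert ant -> sets bits 2 6 11 -> bits=001000100001
Op 2: insert bat -> sets bits 4 10 11 -> bits=001010100011
Op 3: insert emu -> sets bits 9 10 11 -> bits=001010100111
Op 4: insert elk -> sets bits 3 6 10 -> bits=001110100111
Op 5: query elk -> checks bit3=1, bit6=1, bit10=1 (all 1) -> maybe
Op 6: insert owl -> sets bits 9 11 -> bits=001110100111
Op 7: insert gnu -> sets bits 3 7 11 -> bits=001110110111
Op 8: query ant -> checks bit2=1, bit6=1, bit11=1 (all 1) -> maybe
Op 9: query gnu -> checks bit3=1, bit7=1, bit11=1 (all 1) -> maybe
Op 10: query elk -> checks bit3=1, bit6=1, bit10=1 (all 1) -> maybe
Op 11: query gnu -> checks bit3=1, bit7=1, bit11=1 (all 1) -> maybe
Query results in order: maybe maybe maybe maybe maybe

Answer: maybe maybe maybe maybe maybe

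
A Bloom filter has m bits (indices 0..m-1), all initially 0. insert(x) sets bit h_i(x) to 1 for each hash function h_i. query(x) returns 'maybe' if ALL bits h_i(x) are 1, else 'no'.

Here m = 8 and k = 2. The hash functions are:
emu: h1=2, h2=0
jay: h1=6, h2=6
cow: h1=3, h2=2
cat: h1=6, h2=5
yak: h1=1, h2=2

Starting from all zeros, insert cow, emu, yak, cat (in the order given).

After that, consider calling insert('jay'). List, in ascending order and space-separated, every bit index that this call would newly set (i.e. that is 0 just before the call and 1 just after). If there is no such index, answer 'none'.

Answer: none

Derivation:
Start: bits=00000000
After insert 'cow': sets bits 2 3 -> bits=00110000
After insert 'emu': sets bits 0 2 -> bits=10110000
After insert 'yak': sets bits 1 2 -> bits=11110000
After insert 'cat': sets bits 5 6 -> bits=11110110
insert 'jay' would touch bits 6; currently bit6=1
Bits that are 0 among those (would change 0->1): none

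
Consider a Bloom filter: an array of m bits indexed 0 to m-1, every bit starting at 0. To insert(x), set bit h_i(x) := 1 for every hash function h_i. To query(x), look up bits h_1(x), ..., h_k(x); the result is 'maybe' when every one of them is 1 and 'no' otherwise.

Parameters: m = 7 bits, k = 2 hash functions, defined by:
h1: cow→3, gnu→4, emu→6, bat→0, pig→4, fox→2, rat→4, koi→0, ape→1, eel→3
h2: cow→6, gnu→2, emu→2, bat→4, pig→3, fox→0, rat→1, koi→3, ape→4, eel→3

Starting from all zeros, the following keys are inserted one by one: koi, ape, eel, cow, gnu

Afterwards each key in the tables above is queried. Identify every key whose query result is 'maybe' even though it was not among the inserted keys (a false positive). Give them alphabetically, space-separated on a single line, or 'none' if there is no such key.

Start: bits=0000000
After insert 'koi': sets bits 0 3 -> bits=1001000
After insert 'ape': sets bits 1 4 -> bits=1101100
After insert 'eel': sets bits 3 -> bits=1101100
After insert 'cow': sets bits 3 6 -> bits=1101101
After insert 'gnu': sets bits 2 4 -> bits=1111101
Not inserted: bat emu fox pig rat — query each against bits=1111101:
query bat: checks bit0=1, bit4=1 (all 1) -> maybe => FALSE POSITIVE
query emu: checks bit2=1, bit6=1 (all 1) -> maybe => FALSE POSITIVE
query fox: checks bit0=1, bit2=1 (all 1) -> maybe => FALSE POSITIVE
query pig: checks bit3=1, bit4=1 (all 1) -> maybe => FALSE POSITIVE
query rat: checks bit1=1, bit4=1 (all 1) -> maybe => FALSE POSITIVE
False positives (alphabetical): bat emu fox pig rat

Answer: bat emu fox pig rat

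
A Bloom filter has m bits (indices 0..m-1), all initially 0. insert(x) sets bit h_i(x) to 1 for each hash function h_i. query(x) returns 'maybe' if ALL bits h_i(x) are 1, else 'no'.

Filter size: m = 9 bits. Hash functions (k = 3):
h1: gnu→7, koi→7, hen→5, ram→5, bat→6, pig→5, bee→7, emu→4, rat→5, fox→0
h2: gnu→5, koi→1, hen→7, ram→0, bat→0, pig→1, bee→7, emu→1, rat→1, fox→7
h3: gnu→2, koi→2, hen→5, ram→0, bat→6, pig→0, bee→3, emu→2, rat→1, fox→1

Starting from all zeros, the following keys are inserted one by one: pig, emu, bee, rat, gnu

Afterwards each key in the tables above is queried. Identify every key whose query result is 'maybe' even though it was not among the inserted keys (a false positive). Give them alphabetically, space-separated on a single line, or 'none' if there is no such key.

Answer: fox hen koi ram

Derivation:
Start: bits=000000000
After insert 'pig': sets bits 0 1 5 -> bits=110001000
After insert 'emu': sets bits 1 2 4 -> bits=111011000
After insert 'bee': sets bits 3 7 -> bits=111111010
After insert 'rat': sets bits 1 5 -> bits=111111010
After insert 'gnu': sets bits 2 5 7 -> bits=111111010
Not inserted: bat fox hen koi ram — query each against bits=111111010:
query bat: checks bit0=1, bit6=0 (has a 0) -> no => not a false positive
query fox: checks bit0=1, bit1=1, bit7=1 (all 1) -> maybe => FALSE POSITIVE
query hen: checks bit5=1, bit7=1 (all 1) -> maybe => FALSE POSITIVE
query koi: checks bit1=1, bit2=1, bit7=1 (all 1) -> maybe => FALSE POSITIVE
query ram: checks bit0=1, bit5=1 (all 1) -> maybe => FALSE POSITIVE
False positives (alphabetical): fox hen koi ram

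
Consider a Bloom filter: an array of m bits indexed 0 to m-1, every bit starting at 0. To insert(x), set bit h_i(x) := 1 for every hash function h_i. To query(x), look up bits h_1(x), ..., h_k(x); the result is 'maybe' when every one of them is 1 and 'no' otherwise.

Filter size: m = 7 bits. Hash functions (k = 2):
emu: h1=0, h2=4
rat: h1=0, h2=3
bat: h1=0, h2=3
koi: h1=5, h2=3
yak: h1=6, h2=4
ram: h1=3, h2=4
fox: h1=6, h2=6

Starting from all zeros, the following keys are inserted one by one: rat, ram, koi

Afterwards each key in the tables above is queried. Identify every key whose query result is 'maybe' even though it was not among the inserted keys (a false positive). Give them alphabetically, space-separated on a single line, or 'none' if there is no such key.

Start: bits=0000000
After insert 'rat': sets bits 0 3 -> bits=1001000
After insert 'ram': sets bits 3 4 -> bits=1001100
After insert 'koi': sets bits 3 5 -> bits=1001110
Not inserted: bat emu fox yak — query each against bits=1001110:
query bat: checks bit0=1, bit3=1 (all 1) -> maybe => FALSE POSITIVE
query emu: checks bit0=1, bit4=1 (all 1) -> maybe => FALSE POSITIVE
query fox: checks bit6=0 (has a 0) -> no => not a false positive
query yak: checks bit4=1, bit6=0 (has a 0) -> no => not a false positive
False positives (alphabetical): bat emu

Answer: bat emu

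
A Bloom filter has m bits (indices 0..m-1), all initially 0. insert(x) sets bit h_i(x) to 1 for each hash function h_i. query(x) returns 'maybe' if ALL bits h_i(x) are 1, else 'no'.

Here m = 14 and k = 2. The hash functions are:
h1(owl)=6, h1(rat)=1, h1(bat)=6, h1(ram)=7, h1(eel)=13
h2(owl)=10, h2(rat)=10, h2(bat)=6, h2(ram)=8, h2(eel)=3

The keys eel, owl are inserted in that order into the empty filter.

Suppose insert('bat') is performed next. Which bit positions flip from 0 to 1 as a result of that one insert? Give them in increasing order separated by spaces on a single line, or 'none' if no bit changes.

Start: bits=00000000000000
After insert 'eel': sets bits 3 13 -> bits=00010000000001
After insert 'owl': sets bits 6 10 -> bits=00010010001001
insert 'bat' would touch bits 6; currently bit6=1
Bits that are 0 among those (would change 0->1): none

Answer: none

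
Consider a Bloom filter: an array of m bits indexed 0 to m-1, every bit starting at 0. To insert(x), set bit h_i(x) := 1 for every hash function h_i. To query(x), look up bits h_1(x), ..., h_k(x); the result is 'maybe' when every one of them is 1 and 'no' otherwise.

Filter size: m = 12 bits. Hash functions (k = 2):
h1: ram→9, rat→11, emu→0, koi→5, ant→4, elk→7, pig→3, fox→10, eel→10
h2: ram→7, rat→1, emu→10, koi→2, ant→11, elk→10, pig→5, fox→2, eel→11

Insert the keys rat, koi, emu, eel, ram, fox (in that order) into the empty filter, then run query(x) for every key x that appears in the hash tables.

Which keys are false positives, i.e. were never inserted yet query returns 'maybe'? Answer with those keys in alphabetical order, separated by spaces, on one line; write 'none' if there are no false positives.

Start: bits=000000000000
After insert 'rat': sets bits 1 11 -> bits=010000000001
After insert 'koi': sets bits 2 5 -> bits=011001000001
After insert 'emu': sets bits 0 10 -> bits=111001000011
After insert 'eel': sets bits 10 11 -> bits=111001000011
After insert 'ram': sets bits 7 9 -> bits=111001010111
After insert 'fox': sets bits 2 10 -> bits=111001010111
Not inserted: ant elk pig — query each against bits=111001010111:
query ant: checks bit4=0, bit11=1 (has a 0) -> no => not a false positive
query elk: checks bit7=1, bit10=1 (all 1) -> maybe => FALSE POSITIVE
query pig: checks bit3=0, bit5=1 (has a 0) -> no => not a false positive
False positives (alphabetical): elk

Answer: elk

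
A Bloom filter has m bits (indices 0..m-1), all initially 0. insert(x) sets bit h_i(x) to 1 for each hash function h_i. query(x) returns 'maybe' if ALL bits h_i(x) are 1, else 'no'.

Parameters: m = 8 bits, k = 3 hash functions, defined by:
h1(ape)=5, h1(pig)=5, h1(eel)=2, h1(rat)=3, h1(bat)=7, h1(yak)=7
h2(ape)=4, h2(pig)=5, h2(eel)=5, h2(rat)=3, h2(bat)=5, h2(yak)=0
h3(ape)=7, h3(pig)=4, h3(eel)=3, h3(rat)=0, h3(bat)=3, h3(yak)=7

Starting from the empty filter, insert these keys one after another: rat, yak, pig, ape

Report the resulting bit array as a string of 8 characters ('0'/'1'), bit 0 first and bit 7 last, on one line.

Answer: 10011101

Derivation:
Start: bits=00000000
After insert 'rat': sets bits 0 3 -> bits=10010000
After insert 'yak': sets bits 0 7 -> bits=10010001
After insert 'pig': sets bits 4 5 -> bits=10011101
After insert 'ape': sets bits 4 5 7 -> bits=10011101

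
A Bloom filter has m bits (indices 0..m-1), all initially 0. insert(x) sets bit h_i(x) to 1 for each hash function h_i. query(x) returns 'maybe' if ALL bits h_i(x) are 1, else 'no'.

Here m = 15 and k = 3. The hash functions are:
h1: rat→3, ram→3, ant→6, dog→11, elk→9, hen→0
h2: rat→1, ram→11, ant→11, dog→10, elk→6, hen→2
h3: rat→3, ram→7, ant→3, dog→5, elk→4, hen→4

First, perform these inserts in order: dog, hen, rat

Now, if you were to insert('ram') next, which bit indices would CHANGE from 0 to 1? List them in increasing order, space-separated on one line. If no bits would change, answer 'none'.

Answer: 7

Derivation:
Start: bits=000000000000000
After insert 'dog': sets bits 5 10 11 -> bits=000001000011000
After insert 'hen': sets bits 0 2 4 -> bits=101011000011000
After insert 'rat': sets bits 1 3 -> bits=111111000011000
insert 'ram' would touch bits 3 7 11; currently bit3=1, bit7=0, bit11=1
Bits that are 0 among those (would change 0->1): 7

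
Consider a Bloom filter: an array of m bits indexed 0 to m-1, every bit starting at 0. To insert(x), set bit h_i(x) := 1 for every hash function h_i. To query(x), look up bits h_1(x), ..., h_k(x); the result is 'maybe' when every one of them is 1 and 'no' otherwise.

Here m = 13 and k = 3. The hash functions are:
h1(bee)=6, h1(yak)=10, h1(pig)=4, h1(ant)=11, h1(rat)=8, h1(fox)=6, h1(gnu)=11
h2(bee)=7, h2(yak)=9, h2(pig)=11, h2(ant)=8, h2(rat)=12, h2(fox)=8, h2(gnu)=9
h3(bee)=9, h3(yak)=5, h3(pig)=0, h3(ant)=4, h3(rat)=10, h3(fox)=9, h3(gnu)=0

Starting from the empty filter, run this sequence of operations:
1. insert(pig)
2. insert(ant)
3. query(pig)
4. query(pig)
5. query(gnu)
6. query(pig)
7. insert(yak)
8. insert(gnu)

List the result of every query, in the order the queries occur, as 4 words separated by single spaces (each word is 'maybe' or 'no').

Answer: maybe maybe no maybe

Derivation:
Start: bits=0000000000000
Op 1: insert pig -> sets bits 0 4 11 -> bits=1000100000010
Op 2: insert ant -> sets bits 4 8 11 -> bits=1000100010010
Op 3: query pig -> checks bit0=1, bit4=1, bit11=1 (all 1) -> maybe
Op 4: query pig -> checks bit0=1, bit4=1, bit11=1 (all 1) -> maybe
Op 5: query gnu -> checks bit0=1, bit9=0, bit11=1 (has a 0) -> no
Op 6: query pig -> checks bit0=1, bit4=1, bit11=1 (all 1) -> maybe
Op 7: insert yak -> sets bits 5 9 10 -> bits=1000110011110
Op 8: insert gnu -> sets bits 0 9 11 -> bits=1000110011110
Query results in order: maybe maybe no maybe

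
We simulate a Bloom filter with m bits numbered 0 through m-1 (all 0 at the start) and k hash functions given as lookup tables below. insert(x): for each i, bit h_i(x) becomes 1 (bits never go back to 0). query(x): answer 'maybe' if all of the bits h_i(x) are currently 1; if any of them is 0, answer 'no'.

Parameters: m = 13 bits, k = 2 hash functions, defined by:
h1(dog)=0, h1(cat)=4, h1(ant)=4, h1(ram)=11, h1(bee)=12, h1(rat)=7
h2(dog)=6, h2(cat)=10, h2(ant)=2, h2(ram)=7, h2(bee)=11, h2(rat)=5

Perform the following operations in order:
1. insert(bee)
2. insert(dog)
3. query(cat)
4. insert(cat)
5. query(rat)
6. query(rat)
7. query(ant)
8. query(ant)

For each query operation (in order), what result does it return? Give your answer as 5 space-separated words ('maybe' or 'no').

Answer: no no no no no

Derivation:
Start: bits=0000000000000
Op 1: insert bee -> sets bits 11 12 -> bits=0000000000011
Op 2: insert dog -> sets bits 0 6 -> bits=1000001000011
Op 3: query cat -> checks bit4=0, bit10=0 (has a 0) -> no
Op 4: insert cat -> sets bits 4 10 -> bits=1000101000111
Op 5: query rat -> checks bit5=0, bit7=0 (has a 0) -> no
Op 6: query rat -> checks bit5=0, bit7=0 (has a 0) -> no
Op 7: query ant -> checks bit2=0, bit4=1 (has a 0) -> no
Op 8: query ant -> checks bit2=0, bit4=1 (has a 0) -> no
Query results in order: no no no no no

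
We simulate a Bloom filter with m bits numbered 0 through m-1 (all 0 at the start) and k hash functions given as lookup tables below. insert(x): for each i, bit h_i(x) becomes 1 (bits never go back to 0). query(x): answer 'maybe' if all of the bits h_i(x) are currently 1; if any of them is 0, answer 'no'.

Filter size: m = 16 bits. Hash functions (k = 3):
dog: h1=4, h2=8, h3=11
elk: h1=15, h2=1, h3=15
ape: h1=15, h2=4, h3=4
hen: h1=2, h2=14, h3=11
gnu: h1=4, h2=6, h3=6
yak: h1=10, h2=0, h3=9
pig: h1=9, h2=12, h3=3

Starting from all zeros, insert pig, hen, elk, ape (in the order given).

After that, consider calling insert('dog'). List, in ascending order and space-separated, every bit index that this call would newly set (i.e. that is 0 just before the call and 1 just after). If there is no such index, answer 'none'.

Start: bits=0000000000000000
After insert 'pig': sets bits 3 9 12 -> bits=0001000001001000
After insert 'hen': sets bits 2 11 14 -> bits=0011000001011010
After insert 'elk': sets bits 1 15 -> bits=0111000001011011
After insert 'ape': sets bits 4 15 -> bits=0111100001011011
insert 'dog' would touch bits 4 8 11; currently bit4=1, bit8=0, bit11=1
Bits that are 0 among those (would change 0->1): 8

Answer: 8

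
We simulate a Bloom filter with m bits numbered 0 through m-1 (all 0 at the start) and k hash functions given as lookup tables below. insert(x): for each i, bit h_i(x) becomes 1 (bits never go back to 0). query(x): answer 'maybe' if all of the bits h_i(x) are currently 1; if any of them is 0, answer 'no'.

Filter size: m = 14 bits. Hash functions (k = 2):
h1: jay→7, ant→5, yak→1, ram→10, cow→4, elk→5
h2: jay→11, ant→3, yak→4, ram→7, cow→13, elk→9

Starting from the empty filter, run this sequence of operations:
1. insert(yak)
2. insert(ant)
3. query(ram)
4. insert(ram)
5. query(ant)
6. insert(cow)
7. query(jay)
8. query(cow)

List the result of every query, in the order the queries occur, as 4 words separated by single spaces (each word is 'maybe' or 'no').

Start: bits=00000000000000
Op 1: insert yak -> sets bits 1 4 -> bits=01001000000000
Op 2: insert ant -> sets bits 3 5 -> bits=01011100000000
Op 3: query ram -> checks bit7=0, bit10=0 (has a 0) -> no
Op 4: insert ram -> sets bits 7 10 -> bits=01011101001000
Op 5: query ant -> checks bit3=1, bit5=1 (all 1) -> maybe
Op 6: insert cow -> sets bits 4 13 -> bits=01011101001001
Op 7: query jay -> checks bit7=1, bit11=0 (has a 0) -> no
Op 8: query cow -> checks bit4=1, bit13=1 (all 1) -> maybe
Query results in order: no maybe no maybe

Answer: no maybe no maybe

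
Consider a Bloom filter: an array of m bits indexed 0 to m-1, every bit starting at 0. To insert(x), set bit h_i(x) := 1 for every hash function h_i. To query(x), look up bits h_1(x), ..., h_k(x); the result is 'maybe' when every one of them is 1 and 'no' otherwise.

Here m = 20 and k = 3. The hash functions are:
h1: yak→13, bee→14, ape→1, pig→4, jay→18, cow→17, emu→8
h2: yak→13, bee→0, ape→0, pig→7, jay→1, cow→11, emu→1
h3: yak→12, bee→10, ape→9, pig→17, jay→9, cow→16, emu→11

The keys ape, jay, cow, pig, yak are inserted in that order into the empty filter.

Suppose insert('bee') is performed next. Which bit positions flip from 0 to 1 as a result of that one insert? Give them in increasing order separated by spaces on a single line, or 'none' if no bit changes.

Answer: 10 14

Derivation:
Start: bits=00000000000000000000
After insert 'ape': sets bits 0 1 9 -> bits=11000000010000000000
After insert 'jay': sets bits 1 9 18 -> bits=11000000010000000010
After insert 'cow': sets bits 11 16 17 -> bits=11000000010100001110
After insert 'pig': sets bits 4 7 17 -> bits=11001001010100001110
After insert 'yak': sets bits 12 13 -> bits=11001001010111001110
insert 'bee' would touch bits 0 10 14; currently bit0=1, bit10=0, bit14=0
Bits that are 0 among those (would change 0->1): 10 14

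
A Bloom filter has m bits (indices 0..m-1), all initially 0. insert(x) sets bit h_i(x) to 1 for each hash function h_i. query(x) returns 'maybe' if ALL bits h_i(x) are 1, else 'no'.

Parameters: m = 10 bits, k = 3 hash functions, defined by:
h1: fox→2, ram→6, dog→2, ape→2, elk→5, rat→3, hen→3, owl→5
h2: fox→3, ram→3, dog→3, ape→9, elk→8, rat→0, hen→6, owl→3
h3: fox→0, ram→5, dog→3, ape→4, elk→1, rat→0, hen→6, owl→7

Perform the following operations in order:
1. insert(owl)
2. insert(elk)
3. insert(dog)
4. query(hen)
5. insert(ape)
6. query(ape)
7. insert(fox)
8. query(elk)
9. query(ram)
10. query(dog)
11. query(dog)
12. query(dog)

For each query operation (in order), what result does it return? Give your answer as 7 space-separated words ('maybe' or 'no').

Answer: no maybe maybe no maybe maybe maybe

Derivation:
Start: bits=0000000000
Op 1: insert owl -> sets bits 3 5 7 -> bits=0001010100
Op 2: insert elk -> sets bits 1 5 8 -> bits=0101010110
Op 3: insert dog -> sets bits 2 3 -> bits=0111010110
Op 4: query hen -> checks bit3=1, bit6=0 (has a 0) -> no
Op 5: insert ape -> sets bits 2 4 9 -> bits=0111110111
Op 6: query ape -> checks bit2=1, bit4=1, bit9=1 (all 1) -> maybe
Op 7: insert fox -> sets bits 0 2 3 -> bits=1111110111
Op 8: query elk -> checks bit1=1, bit5=1, bit8=1 (all 1) -> maybe
Op 9: query ram -> checks bit3=1, bit5=1, bit6=0 (has a 0) -> no
Op 10: query dog -> checks bit2=1, bit3=1 (all 1) -> maybe
Op 11: query dog -> checks bit2=1, bit3=1 (all 1) -> maybe
Op 12: query dog -> checks bit2=1, bit3=1 (all 1) -> maybe
Query results in order: no maybe maybe no maybe maybe maybe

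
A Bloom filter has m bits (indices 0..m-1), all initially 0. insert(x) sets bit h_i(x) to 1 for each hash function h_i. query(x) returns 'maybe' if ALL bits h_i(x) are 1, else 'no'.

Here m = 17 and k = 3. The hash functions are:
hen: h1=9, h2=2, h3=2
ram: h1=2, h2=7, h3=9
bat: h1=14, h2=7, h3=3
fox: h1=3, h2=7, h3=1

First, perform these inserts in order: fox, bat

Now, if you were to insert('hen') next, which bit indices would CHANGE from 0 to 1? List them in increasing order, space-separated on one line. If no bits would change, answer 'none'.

Answer: 2 9

Derivation:
Start: bits=00000000000000000
After insert 'fox': sets bits 1 3 7 -> bits=01010001000000000
After insert 'bat': sets bits 3 7 14 -> bits=01010001000000100
insert 'hen' would touch bits 2 9; currently bit2=0, bit9=0
Bits that are 0 among those (would change 0->1): 2 9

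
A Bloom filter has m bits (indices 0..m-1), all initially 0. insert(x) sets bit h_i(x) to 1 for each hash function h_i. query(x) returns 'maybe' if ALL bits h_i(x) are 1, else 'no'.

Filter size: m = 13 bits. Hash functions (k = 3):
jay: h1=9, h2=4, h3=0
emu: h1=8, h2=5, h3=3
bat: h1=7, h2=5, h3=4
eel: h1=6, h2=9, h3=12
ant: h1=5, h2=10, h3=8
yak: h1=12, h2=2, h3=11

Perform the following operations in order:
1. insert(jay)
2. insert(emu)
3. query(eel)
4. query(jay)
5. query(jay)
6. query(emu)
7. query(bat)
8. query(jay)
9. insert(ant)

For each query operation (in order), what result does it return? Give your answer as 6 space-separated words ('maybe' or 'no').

Answer: no maybe maybe maybe no maybe

Derivation:
Start: bits=0000000000000
Op 1: insert jay -> sets bits 0 4 9 -> bits=1000100001000
Op 2: insert emu -> sets bits 3 5 8 -> bits=1001110011000
Op 3: query eel -> checks bit6=0, bit9=1, bit12=0 (has a 0) -> no
Op 4: query jay -> checks bit0=1, bit4=1, bit9=1 (all 1) -> maybe
Op 5: query jay -> checks bit0=1, bit4=1, bit9=1 (all 1) -> maybe
Op 6: query emu -> checks bit3=1, bit5=1, bit8=1 (all 1) -> maybe
Op 7: query bat -> checks bit4=1, bit5=1, bit7=0 (has a 0) -> no
Op 8: query jay -> checks bit0=1, bit4=1, bit9=1 (all 1) -> maybe
Op 9: insert ant -> sets bits 5 8 10 -> bits=1001110011100
Query results in order: no maybe maybe maybe no maybe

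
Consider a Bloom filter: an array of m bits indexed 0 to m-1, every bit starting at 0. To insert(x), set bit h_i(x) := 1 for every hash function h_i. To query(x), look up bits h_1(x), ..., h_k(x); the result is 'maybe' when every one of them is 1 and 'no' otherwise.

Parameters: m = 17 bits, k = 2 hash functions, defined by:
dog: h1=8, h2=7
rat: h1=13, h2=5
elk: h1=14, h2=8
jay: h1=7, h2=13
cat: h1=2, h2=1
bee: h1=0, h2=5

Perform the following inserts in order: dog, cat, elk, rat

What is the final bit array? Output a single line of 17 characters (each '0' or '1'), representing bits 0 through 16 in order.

Start: bits=00000000000000000
After insert 'dog': sets bits 7 8 -> bits=00000001100000000
After insert 'cat': sets bits 1 2 -> bits=01100001100000000
After insert 'elk': sets bits 8 14 -> bits=01100001100000100
After insert 'rat': sets bits 5 13 -> bits=01100101100001100

Answer: 01100101100001100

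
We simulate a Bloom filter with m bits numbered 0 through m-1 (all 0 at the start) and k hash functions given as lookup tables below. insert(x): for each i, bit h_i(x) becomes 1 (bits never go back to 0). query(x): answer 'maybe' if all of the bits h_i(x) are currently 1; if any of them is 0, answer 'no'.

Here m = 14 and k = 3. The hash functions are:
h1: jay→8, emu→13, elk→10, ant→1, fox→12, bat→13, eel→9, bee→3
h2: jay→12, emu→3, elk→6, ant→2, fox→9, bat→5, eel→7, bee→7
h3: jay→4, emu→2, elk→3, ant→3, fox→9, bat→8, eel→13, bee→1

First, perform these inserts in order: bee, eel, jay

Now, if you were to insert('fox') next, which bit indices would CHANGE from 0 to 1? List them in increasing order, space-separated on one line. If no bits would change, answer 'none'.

Answer: none

Derivation:
Start: bits=00000000000000
After insert 'bee': sets bits 1 3 7 -> bits=01010001000000
After insert 'eel': sets bits 7 9 13 -> bits=01010001010001
After insert 'jay': sets bits 4 8 12 -> bits=01011001110011
insert 'fox' would touch bits 9 12; currently bit9=1, bit12=1
Bits that are 0 among those (would change 0->1): none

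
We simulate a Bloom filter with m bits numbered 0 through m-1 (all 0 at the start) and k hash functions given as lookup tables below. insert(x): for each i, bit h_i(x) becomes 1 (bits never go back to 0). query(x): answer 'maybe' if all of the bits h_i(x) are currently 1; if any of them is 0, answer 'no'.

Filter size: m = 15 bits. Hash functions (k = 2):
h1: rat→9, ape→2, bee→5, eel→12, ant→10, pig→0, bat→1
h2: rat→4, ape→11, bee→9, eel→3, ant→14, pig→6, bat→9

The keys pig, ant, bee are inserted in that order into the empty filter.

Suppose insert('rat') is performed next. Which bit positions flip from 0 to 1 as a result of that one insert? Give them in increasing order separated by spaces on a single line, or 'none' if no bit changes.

Answer: 4

Derivation:
Start: bits=000000000000000
After insert 'pig': sets bits 0 6 -> bits=100000100000000
After insert 'ant': sets bits 10 14 -> bits=100000100010001
After insert 'bee': sets bits 5 9 -> bits=100001100110001
insert 'rat' would touch bits 4 9; currently bit4=0, bit9=1
Bits that are 0 among those (would change 0->1): 4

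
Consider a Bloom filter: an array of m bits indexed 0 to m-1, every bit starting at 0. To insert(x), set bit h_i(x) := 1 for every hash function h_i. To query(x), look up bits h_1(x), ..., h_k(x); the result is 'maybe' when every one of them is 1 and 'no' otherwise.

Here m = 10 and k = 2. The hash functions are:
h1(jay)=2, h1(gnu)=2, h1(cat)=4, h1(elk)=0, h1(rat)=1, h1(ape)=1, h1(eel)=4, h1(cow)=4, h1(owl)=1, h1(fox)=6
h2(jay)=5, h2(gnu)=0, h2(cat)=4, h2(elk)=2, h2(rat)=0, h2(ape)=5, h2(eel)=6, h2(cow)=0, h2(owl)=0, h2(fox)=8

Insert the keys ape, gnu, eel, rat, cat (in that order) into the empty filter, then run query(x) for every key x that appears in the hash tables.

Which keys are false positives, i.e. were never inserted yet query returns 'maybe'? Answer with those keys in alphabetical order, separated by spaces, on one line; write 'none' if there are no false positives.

Answer: cow elk jay owl

Derivation:
Start: bits=0000000000
After insert 'ape': sets bits 1 5 -> bits=0100010000
After insert 'gnu': sets bits 0 2 -> bits=1110010000
After insert 'eel': sets bits 4 6 -> bits=1110111000
After insert 'rat': sets bits 0 1 -> bits=1110111000
After insert 'cat': sets bits 4 -> bits=1110111000
Not inserted: cow elk fox jay owl — query each against bits=1110111000:
query cow: checks bit0=1, bit4=1 (all 1) -> maybe => FALSE POSITIVE
query elk: checks bit0=1, bit2=1 (all 1) -> maybe => FALSE POSITIVE
query fox: checks bit6=1, bit8=0 (has a 0) -> no => not a false positive
query jay: checks bit2=1, bit5=1 (all 1) -> maybe => FALSE POSITIVE
query owl: checks bit0=1, bit1=1 (all 1) -> maybe => FALSE POSITIVE
False positives (alphabetical): cow elk jay owl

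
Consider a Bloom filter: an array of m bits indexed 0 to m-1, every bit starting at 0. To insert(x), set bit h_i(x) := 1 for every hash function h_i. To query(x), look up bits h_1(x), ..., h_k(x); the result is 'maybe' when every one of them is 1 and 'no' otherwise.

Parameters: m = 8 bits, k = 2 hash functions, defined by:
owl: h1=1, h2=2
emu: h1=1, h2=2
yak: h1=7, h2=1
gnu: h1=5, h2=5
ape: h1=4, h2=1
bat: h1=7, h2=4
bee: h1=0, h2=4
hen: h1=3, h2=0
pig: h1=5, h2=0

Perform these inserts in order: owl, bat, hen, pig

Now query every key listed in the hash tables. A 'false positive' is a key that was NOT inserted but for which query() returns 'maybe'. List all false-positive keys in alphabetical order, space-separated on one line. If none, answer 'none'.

Answer: ape bee emu gnu yak

Derivation:
Start: bits=00000000
After insert 'owl': sets bits 1 2 -> bits=01100000
After insert 'bat': sets bits 4 7 -> bits=01101001
After insert 'hen': sets bits 0 3 -> bits=11111001
After insert 'pig': sets bits 0 5 -> bits=11111101
Not inserted: ape bee emu gnu yak — query each against bits=11111101:
query ape: checks bit1=1, bit4=1 (all 1) -> maybe => FALSE POSITIVE
query bee: checks bit0=1, bit4=1 (all 1) -> maybe => FALSE POSITIVE
query emu: checks bit1=1, bit2=1 (all 1) -> maybe => FALSE POSITIVE
query gnu: checks bit5=1 (all 1) -> maybe => FALSE POSITIVE
query yak: checks bit1=1, bit7=1 (all 1) -> maybe => FALSE POSITIVE
False positives (alphabetical): ape bee emu gnu yak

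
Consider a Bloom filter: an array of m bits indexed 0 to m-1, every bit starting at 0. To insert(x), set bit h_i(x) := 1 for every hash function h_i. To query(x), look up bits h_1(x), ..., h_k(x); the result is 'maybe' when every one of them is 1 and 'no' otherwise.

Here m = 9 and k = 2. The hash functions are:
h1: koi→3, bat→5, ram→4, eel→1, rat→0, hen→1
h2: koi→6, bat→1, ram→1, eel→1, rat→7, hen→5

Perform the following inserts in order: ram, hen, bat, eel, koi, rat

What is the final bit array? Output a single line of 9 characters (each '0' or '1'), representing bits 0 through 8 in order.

Start: bits=000000000
After insert 'ram': sets bits 1 4 -> bits=010010000
After insert 'hen': sets bits 1 5 -> bits=010011000
After insert 'bat': sets bits 1 5 -> bits=010011000
After insert 'eel': sets bits 1 -> bits=010011000
After insert 'koi': sets bits 3 6 -> bits=010111100
After insert 'rat': sets bits 0 7 -> bits=110111110

Answer: 110111110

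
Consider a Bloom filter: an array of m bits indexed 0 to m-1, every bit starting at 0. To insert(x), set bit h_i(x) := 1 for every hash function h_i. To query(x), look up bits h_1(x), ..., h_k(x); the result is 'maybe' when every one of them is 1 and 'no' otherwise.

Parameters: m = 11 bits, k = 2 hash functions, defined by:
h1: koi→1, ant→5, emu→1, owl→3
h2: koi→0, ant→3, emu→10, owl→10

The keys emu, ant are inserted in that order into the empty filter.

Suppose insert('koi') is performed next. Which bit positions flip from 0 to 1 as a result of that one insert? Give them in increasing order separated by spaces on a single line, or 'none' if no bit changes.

Start: bits=00000000000
After insert 'emu': sets bits 1 10 -> bits=01000000001
After insert 'ant': sets bits 3 5 -> bits=01010100001
insert 'koi' would touch bits 0 1; currently bit0=0, bit1=1
Bits that are 0 among those (would change 0->1): 0

Answer: 0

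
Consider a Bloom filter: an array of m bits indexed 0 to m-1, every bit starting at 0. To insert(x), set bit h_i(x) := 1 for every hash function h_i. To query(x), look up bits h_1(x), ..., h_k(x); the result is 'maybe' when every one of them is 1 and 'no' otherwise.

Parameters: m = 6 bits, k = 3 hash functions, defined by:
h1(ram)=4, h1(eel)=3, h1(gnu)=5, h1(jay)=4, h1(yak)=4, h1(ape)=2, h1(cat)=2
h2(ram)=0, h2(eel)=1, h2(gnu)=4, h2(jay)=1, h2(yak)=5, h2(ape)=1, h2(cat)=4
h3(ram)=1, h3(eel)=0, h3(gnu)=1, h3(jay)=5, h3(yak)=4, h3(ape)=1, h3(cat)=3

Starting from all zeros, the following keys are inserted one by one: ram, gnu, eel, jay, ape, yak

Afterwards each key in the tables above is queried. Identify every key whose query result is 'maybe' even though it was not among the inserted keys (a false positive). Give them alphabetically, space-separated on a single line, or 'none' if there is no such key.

Answer: cat

Derivation:
Start: bits=000000
After insert 'ram': sets bits 0 1 4 -> bits=110010
After insert 'gnu': sets bits 1 4 5 -> bits=110011
After insert 'eel': sets bits 0 1 3 -> bits=110111
After insert 'jay': sets bits 1 4 5 -> bits=110111
After insert 'ape': sets bits 1 2 -> bits=111111
After insert 'yak': sets bits 4 5 -> bits=111111
Not inserted: cat — query each against bits=111111:
query cat: checks bit2=1, bit3=1, bit4=1 (all 1) -> maybe => FALSE POSITIVE
False positives (alphabetical): cat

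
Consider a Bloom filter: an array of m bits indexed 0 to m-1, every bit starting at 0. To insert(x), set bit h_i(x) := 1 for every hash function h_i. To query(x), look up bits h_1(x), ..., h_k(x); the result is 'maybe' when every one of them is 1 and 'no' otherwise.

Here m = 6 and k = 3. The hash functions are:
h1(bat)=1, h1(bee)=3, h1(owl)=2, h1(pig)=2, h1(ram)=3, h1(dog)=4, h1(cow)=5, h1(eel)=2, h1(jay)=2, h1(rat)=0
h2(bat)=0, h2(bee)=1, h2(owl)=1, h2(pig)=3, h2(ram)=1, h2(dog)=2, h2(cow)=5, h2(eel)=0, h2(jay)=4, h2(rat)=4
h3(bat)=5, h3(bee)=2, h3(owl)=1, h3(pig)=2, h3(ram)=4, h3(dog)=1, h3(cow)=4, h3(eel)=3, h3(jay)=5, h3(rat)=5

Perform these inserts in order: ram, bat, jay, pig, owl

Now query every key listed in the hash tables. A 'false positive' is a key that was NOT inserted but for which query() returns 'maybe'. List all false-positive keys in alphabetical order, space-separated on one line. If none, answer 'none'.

Answer: bee cow dog eel rat

Derivation:
Start: bits=000000
After insert 'ram': sets bits 1 3 4 -> bits=010110
After insert 'bat': sets bits 0 1 5 -> bits=110111
After insert 'jay': sets bits 2 4 5 -> bits=111111
After insert 'pig': sets bits 2 3 -> bits=111111
After insert 'owl': sets bits 1 2 -> bits=111111
Not inserted: bee cow dog eel rat — query each against bits=111111:
query bee: checks bit1=1, bit2=1, bit3=1 (all 1) -> maybe => FALSE POSITIVE
query cow: checks bit4=1, bit5=1 (all 1) -> maybe => FALSE POSITIVE
query dog: checks bit1=1, bit2=1, bit4=1 (all 1) -> maybe => FALSE POSITIVE
query eel: checks bit0=1, bit2=1, bit3=1 (all 1) -> maybe => FALSE POSITIVE
query rat: checks bit0=1, bit4=1, bit5=1 (all 1) -> maybe => FALSE POSITIVE
False positives (alphabetical): bee cow dog eel rat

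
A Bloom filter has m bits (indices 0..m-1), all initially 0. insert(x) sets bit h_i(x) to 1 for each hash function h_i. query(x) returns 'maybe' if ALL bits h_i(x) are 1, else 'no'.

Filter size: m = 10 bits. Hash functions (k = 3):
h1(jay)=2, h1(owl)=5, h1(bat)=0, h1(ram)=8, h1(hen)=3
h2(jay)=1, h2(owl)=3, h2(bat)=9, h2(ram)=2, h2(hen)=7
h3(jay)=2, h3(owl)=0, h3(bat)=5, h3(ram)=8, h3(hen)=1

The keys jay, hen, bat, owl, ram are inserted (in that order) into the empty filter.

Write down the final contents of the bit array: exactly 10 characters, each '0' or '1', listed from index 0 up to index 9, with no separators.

Start: bits=0000000000
After insert 'jay': sets bits 1 2 -> bits=0110000000
After insert 'hen': sets bits 1 3 7 -> bits=0111000100
After insert 'bat': sets bits 0 5 9 -> bits=1111010101
After insert 'owl': sets bits 0 3 5 -> bits=1111010101
After insert 'ram': sets bits 2 8 -> bits=1111010111

Answer: 1111010111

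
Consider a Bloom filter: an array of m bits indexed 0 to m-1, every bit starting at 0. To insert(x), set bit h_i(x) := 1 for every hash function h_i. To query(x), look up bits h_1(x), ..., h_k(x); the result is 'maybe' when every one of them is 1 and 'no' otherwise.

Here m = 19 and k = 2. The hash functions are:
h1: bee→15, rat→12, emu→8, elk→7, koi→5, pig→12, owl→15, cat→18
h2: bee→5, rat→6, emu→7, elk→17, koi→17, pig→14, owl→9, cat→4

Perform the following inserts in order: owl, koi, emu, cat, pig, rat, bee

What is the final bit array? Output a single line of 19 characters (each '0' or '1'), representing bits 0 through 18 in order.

Answer: 0000111111001011011

Derivation:
Start: bits=0000000000000000000
After insert 'owl': sets bits 9 15 -> bits=0000000001000001000
After insert 'koi': sets bits 5 17 -> bits=0000010001000001010
After insert 'emu': sets bits 7 8 -> bits=0000010111000001010
After insert 'cat': sets bits 4 18 -> bits=0000110111000001011
After insert 'pig': sets bits 12 14 -> bits=0000110111001011011
After insert 'rat': sets bits 6 12 -> bits=0000111111001011011
After insert 'bee': sets bits 5 15 -> bits=0000111111001011011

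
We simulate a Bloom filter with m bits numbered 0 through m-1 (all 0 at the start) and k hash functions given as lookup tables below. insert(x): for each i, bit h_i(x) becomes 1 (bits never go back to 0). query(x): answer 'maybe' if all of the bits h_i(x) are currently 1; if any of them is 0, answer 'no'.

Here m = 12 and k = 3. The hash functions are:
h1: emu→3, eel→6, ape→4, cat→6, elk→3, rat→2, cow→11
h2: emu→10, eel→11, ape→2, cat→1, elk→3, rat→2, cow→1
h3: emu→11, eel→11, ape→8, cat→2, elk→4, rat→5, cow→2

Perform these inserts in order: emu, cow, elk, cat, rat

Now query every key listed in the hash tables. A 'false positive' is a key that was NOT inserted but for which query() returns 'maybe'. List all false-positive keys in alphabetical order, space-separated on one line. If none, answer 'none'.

Start: bits=000000000000
After insert 'emu': sets bits 3 10 11 -> bits=000100000011
After insert 'cow': sets bits 1 2 11 -> bits=011100000011
After insert 'elk': sets bits 3 4 -> bits=011110000011
After insert 'cat': sets bits 1 2 6 -> bits=011110100011
After insert 'rat': sets bits 2 5 -> bits=011111100011
Not inserted: ape eel — query each against bits=011111100011:
query ape: checks bit2=1, bit4=1, bit8=0 (has a 0) -> no => not a false positive
query eel: checks bit6=1, bit11=1 (all 1) -> maybe => FALSE POSITIVE
False positives (alphabetical): eel

Answer: eel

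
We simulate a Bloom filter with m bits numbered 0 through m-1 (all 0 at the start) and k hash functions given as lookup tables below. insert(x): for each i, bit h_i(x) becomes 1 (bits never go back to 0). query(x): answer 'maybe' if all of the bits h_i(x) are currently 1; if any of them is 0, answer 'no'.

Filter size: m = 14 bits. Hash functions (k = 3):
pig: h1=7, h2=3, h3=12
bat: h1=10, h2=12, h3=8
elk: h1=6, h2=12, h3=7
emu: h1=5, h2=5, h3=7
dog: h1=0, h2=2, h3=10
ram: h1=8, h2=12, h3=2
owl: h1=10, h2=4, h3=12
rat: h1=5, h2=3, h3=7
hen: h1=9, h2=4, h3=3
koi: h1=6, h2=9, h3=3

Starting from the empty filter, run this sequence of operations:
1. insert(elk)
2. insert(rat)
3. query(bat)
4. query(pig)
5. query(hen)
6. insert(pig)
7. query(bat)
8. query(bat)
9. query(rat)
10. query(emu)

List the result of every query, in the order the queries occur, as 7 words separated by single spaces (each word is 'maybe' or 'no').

Start: bits=00000000000000
Op 1: insert elk -> sets bits 6 7 12 -> bits=00000011000010
Op 2: insert rat -> sets bits 3 5 7 -> bits=00010111000010
Op 3: query bat -> checks bit8=0, bit10=0, bit12=1 (has a 0) -> no
Op 4: query pig -> checks bit3=1, bit7=1, bit12=1 (all 1) -> maybe
Op 5: query hen -> checks bit3=1, bit4=0, bit9=0 (has a 0) -> no
Op 6: insert pig -> sets bits 3 7 12 -> bits=00010111000010
Op 7: query bat -> checks bit8=0, bit10=0, bit12=1 (has a 0) -> no
Op 8: query bat -> checks bit8=0, bit10=0, bit12=1 (has a 0) -> no
Op 9: query rat -> checks bit3=1, bit5=1, bit7=1 (all 1) -> maybe
Op 10: query emu -> checks bit5=1, bit7=1 (all 1) -> maybe
Query results in order: no maybe no no no maybe maybe

Answer: no maybe no no no maybe maybe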